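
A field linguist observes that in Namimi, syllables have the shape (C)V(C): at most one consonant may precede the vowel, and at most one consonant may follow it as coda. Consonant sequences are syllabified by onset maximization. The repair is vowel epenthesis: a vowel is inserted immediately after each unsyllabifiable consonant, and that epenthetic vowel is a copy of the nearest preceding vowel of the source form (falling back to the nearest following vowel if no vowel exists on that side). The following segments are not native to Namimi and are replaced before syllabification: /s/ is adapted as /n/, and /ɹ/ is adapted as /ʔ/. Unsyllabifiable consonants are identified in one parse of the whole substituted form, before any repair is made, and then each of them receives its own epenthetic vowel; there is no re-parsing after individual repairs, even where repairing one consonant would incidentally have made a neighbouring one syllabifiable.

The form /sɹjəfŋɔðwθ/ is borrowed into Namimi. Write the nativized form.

Substitution: /s/ → /n/, /ɹ/ → /ʔ/, giving /nʔjəfŋɔðwθ/.
Syllabifying with onset maximization leaves /n/, /ʔ/, /w/, /θ/ stranded (at most one coda consonant is licensed; onsets are limited to one consonant).
Epenthesis after each stranded consonant: /n/ → /nə/, /ʔ/ → /ʔə/, /w/ → /wɔ/, /θ/ → /θɔ/.

nəʔəjəfŋɔðwɔθɔ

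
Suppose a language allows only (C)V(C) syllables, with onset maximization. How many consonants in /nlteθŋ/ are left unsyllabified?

3

The consonants /n/, /l/, /ŋ/ cannot be parsed into a legal (C)V(C) syllable (at most one coda consonant is licensed; onsets are limited to one consonant).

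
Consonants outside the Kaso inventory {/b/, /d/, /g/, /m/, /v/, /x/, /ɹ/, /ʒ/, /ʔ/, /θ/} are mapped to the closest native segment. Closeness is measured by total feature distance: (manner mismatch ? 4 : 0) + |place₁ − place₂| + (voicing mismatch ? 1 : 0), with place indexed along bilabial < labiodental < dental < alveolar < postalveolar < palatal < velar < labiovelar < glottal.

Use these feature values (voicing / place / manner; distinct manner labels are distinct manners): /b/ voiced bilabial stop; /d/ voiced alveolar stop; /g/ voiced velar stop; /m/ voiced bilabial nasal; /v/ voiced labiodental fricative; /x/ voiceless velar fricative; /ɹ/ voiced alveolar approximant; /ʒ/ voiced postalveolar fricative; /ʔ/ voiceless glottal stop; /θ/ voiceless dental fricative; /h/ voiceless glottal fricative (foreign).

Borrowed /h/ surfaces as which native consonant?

x

/x/ is closest: same manner (fricative), place distance 2 (glottal→velar), same voicing; total 2. Next closest is /ʔ/ at distance 4.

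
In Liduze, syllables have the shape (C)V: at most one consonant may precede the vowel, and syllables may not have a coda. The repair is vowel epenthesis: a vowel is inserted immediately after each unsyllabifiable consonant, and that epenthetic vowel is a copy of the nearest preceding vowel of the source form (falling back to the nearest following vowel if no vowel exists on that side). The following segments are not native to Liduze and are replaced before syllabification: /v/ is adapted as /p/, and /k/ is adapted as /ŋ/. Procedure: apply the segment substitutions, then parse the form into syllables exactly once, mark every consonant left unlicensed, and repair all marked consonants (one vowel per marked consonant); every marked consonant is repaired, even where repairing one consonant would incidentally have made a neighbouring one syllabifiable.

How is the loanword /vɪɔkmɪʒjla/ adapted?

pɪɔŋɔmɪʒɪjɪla

Substitution: /v/ → /p/, /k/ → /ŋ/, giving /pɪɔŋmɪʒjla/.
Syllabifying with onset maximization leaves /ŋ/, /ʒ/, /j/ stranded (no codas are permitted; onsets are limited to one consonant).
Inserting the epenthetic vowel yields /ŋ/ → /ŋɔ/, /ʒ/ → /ʒɪ/, /j/ → /jɪ/.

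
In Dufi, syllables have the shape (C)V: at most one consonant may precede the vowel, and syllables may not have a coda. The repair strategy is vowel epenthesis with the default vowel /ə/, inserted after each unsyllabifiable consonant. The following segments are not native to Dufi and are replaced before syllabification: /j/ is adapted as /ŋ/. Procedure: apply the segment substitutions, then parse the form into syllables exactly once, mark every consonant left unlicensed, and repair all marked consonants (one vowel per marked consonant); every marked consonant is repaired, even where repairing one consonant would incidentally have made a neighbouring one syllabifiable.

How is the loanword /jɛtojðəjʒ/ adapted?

ŋɛtoŋəðəŋəʒə

Substitution: /j/ → /ŋ/, giving /ŋɛtoŋðəŋʒ/.
Under (C)V, the unsyllabifiable consonants are /ŋ/, /ŋ/, /ʒ/ (no codas are permitted; onsets are limited to one consonant).
Each unlicensed consonant becomes the onset of a new syllable: /ŋ/ → /ŋə/, /ŋ/ → /ŋə/, /ʒ/ → /ʒə/.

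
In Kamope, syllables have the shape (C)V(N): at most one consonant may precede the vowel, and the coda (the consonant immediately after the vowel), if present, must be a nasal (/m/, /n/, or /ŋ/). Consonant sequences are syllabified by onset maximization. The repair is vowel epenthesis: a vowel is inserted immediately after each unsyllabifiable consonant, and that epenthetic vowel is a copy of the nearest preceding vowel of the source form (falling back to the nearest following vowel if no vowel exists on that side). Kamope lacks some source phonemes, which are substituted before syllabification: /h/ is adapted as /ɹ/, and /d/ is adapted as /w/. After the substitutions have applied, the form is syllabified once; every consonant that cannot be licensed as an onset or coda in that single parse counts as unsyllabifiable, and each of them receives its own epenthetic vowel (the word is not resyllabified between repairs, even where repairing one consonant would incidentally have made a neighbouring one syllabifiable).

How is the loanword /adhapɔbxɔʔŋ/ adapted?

Substitution: /d/ → /w/, /h/ → /ɹ/, giving /awɹapɔbxɔʔŋ/.
Under (C)V(N), the unsyllabifiable consonants are /w/, /b/, /ʔ/, /ŋ/ (only a nasal (/m/, /n/, or /ŋ/) is licensed in coda position; onsets are limited to one consonant).
Each unlicensed consonant becomes the onset of a new syllable: /w/ → /wa/, /b/ → /bɔ/, /ʔ/ → /ʔɔ/, /ŋ/ → /ŋɔ/.

awaɹapɔbɔxɔʔɔŋɔ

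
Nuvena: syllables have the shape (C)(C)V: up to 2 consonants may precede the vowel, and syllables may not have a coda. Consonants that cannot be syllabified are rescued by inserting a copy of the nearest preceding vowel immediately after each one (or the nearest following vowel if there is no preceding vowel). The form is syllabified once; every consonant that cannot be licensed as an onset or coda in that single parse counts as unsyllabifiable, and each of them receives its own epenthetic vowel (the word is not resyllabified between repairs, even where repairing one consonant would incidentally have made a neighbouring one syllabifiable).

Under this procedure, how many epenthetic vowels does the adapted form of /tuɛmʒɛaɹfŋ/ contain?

The unsyllabifiable consonants are /ɹ/, /f/, /ŋ/; each receives one epenthetic vowel.

3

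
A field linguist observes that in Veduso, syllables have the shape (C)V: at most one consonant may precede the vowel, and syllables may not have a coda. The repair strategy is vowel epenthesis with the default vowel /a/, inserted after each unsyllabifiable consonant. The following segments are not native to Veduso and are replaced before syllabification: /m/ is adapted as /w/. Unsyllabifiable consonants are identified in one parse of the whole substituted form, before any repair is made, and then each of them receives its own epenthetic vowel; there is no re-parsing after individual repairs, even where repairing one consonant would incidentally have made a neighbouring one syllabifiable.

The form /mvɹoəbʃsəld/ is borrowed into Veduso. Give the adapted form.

Substitution: /m/ → /w/, giving /wvɹoəbʃsəld/.
Syllabifying with onset maximization leaves /w/, /v/, /b/, /ʃ/, /l/, /d/ stranded (no codas are permitted; onsets are limited to one consonant).
Epenthesis after each stranded consonant: /w/ → /wa/, /v/ → /va/, /b/ → /ba/, /ʃ/ → /ʃa/, /l/ → /la/, /d/ → /da/.

wavaɹoəbaʃasəlada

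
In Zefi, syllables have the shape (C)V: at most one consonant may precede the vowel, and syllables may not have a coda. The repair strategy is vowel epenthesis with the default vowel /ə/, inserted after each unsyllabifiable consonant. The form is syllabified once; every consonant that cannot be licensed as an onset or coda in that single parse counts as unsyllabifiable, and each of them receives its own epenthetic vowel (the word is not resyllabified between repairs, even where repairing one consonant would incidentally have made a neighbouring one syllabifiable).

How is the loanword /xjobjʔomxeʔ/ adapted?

Syllabifying with onset maximization leaves /x/, /b/, /j/, /m/, /ʔ/ stranded (no codas are permitted; onsets are limited to one consonant).
Epenthesis after each stranded consonant: /x/ → /xə/, /b/ → /bə/, /j/ → /jə/, /m/ → /mə/, /ʔ/ → /ʔə/.

xəjobəjəʔoməxeʔə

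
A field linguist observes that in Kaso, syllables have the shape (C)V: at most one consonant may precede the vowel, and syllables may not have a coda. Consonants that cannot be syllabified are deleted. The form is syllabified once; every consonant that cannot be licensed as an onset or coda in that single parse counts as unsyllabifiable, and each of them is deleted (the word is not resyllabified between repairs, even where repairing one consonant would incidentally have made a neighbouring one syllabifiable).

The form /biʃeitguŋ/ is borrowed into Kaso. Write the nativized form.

Under (C)V, the unsyllabifiable consonants are /t/, /ŋ/ (no codas are permitted; onsets are limited to one consonant).
Deleting the stranded consonants removes /t/, /ŋ/.

biʃeigu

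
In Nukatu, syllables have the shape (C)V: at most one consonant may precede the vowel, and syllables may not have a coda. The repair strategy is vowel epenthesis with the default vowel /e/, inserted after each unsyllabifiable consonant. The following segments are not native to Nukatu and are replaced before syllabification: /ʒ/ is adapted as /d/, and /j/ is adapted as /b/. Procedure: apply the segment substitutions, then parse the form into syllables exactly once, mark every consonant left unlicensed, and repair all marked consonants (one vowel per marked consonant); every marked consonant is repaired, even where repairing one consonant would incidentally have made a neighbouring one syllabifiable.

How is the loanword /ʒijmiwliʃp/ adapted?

Substitution: /ʒ/ → /d/, /j/ → /b/, giving /dibmiwliʃp/.
Under (C)V, the unsyllabifiable consonants are /b/, /w/, /ʃ/, /p/ (no codas are permitted; onsets are limited to one consonant).
Each unlicensed consonant becomes the onset of a new syllable: /b/ → /be/, /w/ → /we/, /ʃ/ → /ʃe/, /p/ → /pe/.

dibemiweliʃepe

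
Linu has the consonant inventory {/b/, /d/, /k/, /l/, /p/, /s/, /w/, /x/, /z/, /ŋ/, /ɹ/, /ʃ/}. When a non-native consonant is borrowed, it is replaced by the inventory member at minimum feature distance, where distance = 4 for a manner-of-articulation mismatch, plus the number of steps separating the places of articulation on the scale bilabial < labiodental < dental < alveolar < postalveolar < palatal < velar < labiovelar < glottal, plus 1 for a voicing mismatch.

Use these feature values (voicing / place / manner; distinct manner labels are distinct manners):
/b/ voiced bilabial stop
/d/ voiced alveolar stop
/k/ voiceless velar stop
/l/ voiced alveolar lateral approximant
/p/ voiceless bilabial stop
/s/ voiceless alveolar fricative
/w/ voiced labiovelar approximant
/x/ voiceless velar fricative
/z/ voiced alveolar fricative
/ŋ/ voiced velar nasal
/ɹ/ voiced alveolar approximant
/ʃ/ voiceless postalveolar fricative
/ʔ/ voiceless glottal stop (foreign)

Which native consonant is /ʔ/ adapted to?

/k/ is closest: same manner (stop), place distance 2 (glottal→velar), same voicing; total 2. Next closest is /d/ at distance 6.

k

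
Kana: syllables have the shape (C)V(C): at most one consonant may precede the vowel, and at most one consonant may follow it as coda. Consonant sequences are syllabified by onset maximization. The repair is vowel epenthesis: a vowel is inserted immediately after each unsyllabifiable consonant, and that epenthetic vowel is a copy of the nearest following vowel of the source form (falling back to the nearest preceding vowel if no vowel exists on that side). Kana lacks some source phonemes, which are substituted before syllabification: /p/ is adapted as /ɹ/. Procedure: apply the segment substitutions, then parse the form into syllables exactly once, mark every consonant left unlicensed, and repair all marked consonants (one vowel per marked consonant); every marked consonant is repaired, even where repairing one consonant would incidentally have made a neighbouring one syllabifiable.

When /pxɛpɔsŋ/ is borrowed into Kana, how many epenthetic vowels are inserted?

2

After substitution the input is /ɹxɛɹɔsŋ/.
The unsyllabifiable consonants are /ɹ/, /ŋ/; each receives one epenthetic vowel.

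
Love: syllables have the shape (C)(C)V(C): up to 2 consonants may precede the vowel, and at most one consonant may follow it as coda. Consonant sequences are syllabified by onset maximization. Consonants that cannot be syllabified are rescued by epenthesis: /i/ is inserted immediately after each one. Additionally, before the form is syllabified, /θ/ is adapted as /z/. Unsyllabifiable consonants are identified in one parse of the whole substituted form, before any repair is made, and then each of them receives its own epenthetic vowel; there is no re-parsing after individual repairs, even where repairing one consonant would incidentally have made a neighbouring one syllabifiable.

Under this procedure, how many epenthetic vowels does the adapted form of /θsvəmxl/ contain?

3

After substitution the input is /zsvəmxl/.
The unsyllabifiable consonants are /z/, /x/, /l/; each receives one epenthetic vowel.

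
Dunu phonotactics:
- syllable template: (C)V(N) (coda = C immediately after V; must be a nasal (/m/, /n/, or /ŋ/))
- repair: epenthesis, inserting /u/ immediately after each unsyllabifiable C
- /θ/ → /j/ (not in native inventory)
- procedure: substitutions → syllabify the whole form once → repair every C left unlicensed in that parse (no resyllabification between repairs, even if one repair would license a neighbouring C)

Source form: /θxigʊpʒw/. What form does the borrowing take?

juxigʊpuʒuwu

Substitution: /θ/ → /j/, giving /jxigʊpʒw/.
The consonants /j/, /p/, /ʒ/, /w/ cannot be parsed into a legal (C)V(N) syllable (only a nasal (/m/, /n/, or /ŋ/) is licensed in coda position; onsets are limited to one consonant).
Inserting the epenthetic vowel yields /j/ → /ju/, /p/ → /pu/, /ʒ/ → /ʒu/, /w/ → /wu/.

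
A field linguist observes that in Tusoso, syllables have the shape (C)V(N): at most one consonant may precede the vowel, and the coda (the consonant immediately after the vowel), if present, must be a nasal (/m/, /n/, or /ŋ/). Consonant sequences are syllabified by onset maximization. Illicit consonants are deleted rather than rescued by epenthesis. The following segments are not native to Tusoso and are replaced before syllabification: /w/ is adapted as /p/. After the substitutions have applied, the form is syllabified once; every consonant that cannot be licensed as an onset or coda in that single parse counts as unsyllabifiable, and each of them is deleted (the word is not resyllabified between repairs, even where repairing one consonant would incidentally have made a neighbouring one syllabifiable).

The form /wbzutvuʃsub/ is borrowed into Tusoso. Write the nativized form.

zuvusu

Substitution: /w/ → /p/, giving /pbzutvuʃsub/.
Under (C)V(N), the unsyllabifiable consonants are /p/, /b/, /t/, /ʃ/, /b/ (only a nasal (/m/, /n/, or /ŋ/) is licensed in coda position; onsets are limited to one consonant).
Each unlicensed consonant is deleted: /p/, /b/, /t/, /ʃ/, /b/.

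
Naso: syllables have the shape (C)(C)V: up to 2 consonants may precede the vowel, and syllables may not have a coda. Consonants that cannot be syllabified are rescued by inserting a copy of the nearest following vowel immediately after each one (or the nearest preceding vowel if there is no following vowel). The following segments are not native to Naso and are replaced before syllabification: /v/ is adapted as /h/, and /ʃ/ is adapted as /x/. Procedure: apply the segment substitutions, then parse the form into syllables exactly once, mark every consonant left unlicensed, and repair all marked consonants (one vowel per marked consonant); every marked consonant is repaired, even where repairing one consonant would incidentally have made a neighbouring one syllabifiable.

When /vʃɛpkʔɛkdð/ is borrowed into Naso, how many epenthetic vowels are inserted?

After substitution the input is /hxɛpkʔɛkdð/.
The unsyllabifiable consonants are /p/, /k/, /d/, /ð/; each receives one epenthetic vowel.

4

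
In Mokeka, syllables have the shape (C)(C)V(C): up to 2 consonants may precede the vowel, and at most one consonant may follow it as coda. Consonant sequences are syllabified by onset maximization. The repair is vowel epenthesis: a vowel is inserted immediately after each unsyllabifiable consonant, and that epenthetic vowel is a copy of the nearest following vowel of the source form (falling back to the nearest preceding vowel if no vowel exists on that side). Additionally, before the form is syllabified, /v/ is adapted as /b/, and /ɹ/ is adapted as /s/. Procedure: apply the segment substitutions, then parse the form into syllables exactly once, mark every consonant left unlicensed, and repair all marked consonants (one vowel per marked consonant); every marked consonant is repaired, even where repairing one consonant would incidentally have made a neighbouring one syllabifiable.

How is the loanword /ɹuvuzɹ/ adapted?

Substitution: /ɹ/ → /s/, /v/ → /b/, giving /subuzs/.
Under (C)(C)V(C), the unsyllabifiable consonants are /s/ (at most one coda consonant is licensed; onsets may contain at most 2 consonants).
Epenthesis after each stranded consonant: /s/ → /su/.

subuzsu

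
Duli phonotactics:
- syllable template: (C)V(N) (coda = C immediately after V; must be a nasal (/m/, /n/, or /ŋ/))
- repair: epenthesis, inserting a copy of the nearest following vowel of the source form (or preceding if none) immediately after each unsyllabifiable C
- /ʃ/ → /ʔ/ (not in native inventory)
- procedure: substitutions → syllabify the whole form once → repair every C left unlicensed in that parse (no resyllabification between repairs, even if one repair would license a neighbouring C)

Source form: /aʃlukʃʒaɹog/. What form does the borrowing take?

Substitution: /ʃ/ → /ʔ/, giving /aʔlukʔʒaɹog/.
Syllabifying with onset maximization leaves /ʔ/, /k/, /ʔ/, /g/ stranded (only a nasal (/m/, /n/, or /ŋ/) is licensed in coda position; onsets are limited to one consonant).
Epenthesis after each stranded consonant: /ʔ/ → /ʔu/, /k/ → /ka/, /ʔ/ → /ʔa/, /g/ → /go/.

aʔulukaʔaʒaɹogo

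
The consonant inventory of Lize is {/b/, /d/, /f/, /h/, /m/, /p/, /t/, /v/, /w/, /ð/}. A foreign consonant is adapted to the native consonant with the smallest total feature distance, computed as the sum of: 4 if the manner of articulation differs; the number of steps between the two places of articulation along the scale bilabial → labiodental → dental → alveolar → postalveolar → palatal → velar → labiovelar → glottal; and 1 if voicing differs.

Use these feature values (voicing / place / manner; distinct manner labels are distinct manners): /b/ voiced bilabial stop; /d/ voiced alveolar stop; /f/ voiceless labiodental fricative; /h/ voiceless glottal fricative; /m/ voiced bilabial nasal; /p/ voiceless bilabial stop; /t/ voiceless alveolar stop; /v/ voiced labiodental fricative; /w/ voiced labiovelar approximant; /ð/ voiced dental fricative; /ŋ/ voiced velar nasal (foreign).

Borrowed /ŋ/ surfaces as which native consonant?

w

/w/ is closest: manner differs (nasal→approximant, +4), place distance 1 (velar→labiovelar), same voicing; total 5. Next closest is /m/ at distance 6.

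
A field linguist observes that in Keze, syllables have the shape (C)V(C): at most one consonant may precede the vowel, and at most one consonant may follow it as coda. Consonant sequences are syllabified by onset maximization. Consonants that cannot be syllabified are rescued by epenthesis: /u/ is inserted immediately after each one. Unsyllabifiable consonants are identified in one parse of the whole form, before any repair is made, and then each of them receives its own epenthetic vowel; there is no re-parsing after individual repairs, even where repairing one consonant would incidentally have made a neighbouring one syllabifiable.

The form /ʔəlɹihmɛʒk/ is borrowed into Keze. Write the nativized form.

The consonants /k/ cannot be parsed into a legal (C)V(C) syllable (at most one coda consonant is licensed; onsets are limited to one consonant).
Epenthesis after each stranded consonant: /k/ → /ku/.

ʔəlɹihmɛʒku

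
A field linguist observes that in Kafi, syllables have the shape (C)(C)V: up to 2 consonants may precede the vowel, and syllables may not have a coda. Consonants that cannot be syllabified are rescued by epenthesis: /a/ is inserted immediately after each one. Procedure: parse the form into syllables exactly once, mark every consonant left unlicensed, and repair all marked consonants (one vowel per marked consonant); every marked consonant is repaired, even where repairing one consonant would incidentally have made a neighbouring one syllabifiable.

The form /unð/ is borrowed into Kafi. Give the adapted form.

unaða

Syllabifying with onset maximization leaves /n/, /ð/ stranded (no codas are permitted; onsets may contain at most 2 consonants).
Epenthesis after each stranded consonant: /n/ → /na/, /ð/ → /ða/.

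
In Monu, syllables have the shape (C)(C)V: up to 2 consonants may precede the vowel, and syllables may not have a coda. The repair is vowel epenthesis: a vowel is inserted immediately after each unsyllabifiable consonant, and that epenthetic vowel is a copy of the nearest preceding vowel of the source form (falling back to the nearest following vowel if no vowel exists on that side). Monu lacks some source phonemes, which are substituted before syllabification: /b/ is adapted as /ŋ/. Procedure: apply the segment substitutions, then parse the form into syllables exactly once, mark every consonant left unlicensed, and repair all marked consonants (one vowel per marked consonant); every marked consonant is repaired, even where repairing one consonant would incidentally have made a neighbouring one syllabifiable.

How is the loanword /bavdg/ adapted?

Substitution: /b/ → /ŋ/, giving /ŋavdg/.
Syllabifying with onset maximization leaves /v/, /d/, /g/ stranded (no codas are permitted; onsets may contain at most 2 consonants).
Inserting the epenthetic vowel yields /v/ → /va/, /d/ → /da/, /g/ → /ga/.

ŋavadaga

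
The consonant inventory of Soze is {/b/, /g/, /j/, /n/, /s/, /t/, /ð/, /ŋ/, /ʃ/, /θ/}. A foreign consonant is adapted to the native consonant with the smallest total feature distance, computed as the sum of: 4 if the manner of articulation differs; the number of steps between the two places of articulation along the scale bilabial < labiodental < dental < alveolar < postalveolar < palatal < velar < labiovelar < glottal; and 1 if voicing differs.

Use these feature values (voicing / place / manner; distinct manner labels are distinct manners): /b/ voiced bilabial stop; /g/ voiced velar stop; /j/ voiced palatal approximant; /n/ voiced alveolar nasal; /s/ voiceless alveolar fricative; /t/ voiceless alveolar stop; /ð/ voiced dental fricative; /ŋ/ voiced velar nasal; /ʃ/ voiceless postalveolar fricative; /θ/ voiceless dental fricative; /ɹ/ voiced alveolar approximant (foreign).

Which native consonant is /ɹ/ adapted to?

/j/ is closest: same manner (approximant), place distance 2 (alveolar→palatal), same voicing; total 2. Next closest is /n/ at distance 4.

j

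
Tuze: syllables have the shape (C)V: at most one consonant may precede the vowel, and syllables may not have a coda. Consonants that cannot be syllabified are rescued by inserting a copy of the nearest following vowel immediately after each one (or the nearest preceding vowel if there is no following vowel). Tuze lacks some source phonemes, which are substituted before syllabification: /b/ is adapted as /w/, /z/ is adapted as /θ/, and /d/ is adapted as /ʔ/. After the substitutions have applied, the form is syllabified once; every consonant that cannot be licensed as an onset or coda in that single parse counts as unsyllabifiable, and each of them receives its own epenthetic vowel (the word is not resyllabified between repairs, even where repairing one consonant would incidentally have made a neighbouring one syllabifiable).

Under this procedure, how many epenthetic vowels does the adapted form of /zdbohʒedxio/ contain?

4

After substitution the input is /θʔwohʒeʔxio/.
The unsyllabifiable consonants are /θ/, /ʔ/, /h/, /ʔ/; each receives one epenthetic vowel.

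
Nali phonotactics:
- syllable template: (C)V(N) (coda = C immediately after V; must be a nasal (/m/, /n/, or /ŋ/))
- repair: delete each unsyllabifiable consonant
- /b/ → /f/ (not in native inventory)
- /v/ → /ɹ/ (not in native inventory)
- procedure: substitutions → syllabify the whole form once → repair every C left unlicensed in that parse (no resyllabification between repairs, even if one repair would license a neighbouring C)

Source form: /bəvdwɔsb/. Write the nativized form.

Substitution: /b/ → /f/, /v/ → /ɹ/, giving /fəɹdwɔsf/.
The consonants /ɹ/, /d/, /s/, /f/ cannot be parsed into a legal (C)V(N) syllable (only a nasal (/m/, /n/, or /ŋ/) is licensed in coda position; onsets are limited to one consonant).
Each unlicensed consonant is deleted: /ɹ/, /d/, /s/, /f/.

fəwɔ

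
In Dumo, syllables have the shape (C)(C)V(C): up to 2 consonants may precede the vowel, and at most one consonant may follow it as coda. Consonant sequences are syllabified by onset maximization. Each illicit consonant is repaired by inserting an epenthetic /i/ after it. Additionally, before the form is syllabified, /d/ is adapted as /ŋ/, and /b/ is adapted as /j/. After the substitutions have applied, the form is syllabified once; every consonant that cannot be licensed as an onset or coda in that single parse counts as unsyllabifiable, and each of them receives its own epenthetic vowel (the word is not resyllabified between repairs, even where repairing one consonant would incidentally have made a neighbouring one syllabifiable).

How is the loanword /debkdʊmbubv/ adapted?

Substitution: /d/ → /ŋ/, /b/ → /j/, giving /ŋejkŋʊmjujv/.
Under (C)(C)V(C), the unsyllabifiable consonants are /v/ (at most one coda consonant is licensed; onsets may contain at most 2 consonants).
Inserting the epenthetic vowel yields /v/ → /vi/.

ŋejkŋʊmjujvi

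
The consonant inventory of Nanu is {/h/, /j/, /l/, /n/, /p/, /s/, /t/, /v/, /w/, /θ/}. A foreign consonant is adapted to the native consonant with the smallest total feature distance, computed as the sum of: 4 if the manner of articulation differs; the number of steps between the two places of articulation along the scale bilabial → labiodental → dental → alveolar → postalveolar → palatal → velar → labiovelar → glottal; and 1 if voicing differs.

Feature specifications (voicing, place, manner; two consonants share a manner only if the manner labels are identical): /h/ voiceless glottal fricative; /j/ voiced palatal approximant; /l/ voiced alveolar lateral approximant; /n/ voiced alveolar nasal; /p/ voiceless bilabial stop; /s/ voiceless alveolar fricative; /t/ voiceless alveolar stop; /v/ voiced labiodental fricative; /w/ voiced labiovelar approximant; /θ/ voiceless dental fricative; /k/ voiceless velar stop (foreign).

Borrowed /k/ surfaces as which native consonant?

t

/t/ is closest: same manner (stop), place distance 3 (velar→alveolar), same voicing; total 3. Next closest is /h/ at distance 6.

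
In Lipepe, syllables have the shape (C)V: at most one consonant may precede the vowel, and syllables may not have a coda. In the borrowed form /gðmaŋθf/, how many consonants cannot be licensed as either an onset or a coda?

The consonants /g/, /ð/, /ŋ/, /θ/, /f/ cannot be parsed into a legal (C)V syllable (no codas are permitted; onsets are limited to one consonant).

5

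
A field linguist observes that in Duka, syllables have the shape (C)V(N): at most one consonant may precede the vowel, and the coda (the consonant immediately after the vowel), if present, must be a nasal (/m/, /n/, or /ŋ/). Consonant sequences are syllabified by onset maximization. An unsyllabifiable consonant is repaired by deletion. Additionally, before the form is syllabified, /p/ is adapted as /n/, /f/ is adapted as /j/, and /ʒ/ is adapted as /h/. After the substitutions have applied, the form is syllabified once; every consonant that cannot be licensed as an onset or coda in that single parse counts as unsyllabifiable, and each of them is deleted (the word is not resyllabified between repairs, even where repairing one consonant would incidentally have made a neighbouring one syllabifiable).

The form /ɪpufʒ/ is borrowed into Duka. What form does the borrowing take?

ɪnu

Substitution: /p/ → /n/, /f/ → /j/, /ʒ/ → /h/, giving /ɪnujh/.
The consonants /j/, /h/ cannot be parsed into a legal (C)V(N) syllable (only a nasal (/m/, /n/, or /ŋ/) is licensed in coda position; onsets are limited to one consonant).
Each unlicensed consonant is deleted: /j/, /h/.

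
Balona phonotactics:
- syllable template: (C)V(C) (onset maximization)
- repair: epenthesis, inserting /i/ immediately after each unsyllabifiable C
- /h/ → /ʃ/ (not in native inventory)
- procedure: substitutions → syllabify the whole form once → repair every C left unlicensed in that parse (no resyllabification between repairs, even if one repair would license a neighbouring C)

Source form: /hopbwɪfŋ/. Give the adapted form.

ʃopbiwɪfŋi

Substitution: /h/ → /ʃ/, giving /ʃopbwɪfŋ/.
The consonants /b/, /ŋ/ cannot be parsed into a legal (C)V(C) syllable (at most one coda consonant is licensed; onsets are limited to one consonant).
Inserting the epenthetic vowel yields /b/ → /bi/, /ŋ/ → /ŋi/.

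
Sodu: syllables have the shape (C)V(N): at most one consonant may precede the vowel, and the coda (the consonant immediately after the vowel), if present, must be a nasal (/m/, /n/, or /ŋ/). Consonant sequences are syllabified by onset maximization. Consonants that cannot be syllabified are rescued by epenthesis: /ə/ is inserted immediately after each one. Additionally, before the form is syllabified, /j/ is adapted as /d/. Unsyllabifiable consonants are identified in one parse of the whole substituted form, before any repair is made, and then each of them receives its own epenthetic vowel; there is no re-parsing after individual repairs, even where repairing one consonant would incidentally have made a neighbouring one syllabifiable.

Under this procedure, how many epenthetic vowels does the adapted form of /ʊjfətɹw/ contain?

4

After substitution the input is /ʊdfətɹw/.
The unsyllabifiable consonants are /d/, /t/, /ɹ/, /w/; each receives one epenthetic vowel.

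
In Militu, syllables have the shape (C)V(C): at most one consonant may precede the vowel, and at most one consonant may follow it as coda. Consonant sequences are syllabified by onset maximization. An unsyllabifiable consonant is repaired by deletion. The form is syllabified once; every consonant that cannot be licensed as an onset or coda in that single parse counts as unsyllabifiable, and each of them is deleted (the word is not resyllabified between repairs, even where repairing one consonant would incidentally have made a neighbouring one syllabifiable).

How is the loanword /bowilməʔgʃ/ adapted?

The consonants /g/, /ʃ/ cannot be parsed into a legal (C)V(C) syllable (at most one coda consonant is licensed; onsets are limited to one consonant).
Deleting the stranded consonants removes /g/, /ʃ/.

bowilməʔ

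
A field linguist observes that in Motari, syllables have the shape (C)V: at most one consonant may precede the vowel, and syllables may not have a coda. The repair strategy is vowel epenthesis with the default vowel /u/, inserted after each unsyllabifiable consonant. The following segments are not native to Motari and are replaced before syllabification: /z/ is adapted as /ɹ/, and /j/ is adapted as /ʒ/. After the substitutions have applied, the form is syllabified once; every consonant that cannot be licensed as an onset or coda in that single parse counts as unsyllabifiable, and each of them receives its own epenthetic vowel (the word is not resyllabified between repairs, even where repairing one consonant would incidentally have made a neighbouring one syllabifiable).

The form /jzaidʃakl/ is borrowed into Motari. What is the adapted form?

Substitution: /j/ → /ʒ/, /z/ → /ɹ/, giving /ʒɹaidʃakl/.
Syllabifying with onset maximization leaves /ʒ/, /d/, /k/, /l/ stranded (no codas are permitted; onsets are limited to one consonant).
Epenthesis after each stranded consonant: /ʒ/ → /ʒu/, /d/ → /du/, /k/ → /ku/, /l/ → /lu/.

ʒuɹaiduʃakulu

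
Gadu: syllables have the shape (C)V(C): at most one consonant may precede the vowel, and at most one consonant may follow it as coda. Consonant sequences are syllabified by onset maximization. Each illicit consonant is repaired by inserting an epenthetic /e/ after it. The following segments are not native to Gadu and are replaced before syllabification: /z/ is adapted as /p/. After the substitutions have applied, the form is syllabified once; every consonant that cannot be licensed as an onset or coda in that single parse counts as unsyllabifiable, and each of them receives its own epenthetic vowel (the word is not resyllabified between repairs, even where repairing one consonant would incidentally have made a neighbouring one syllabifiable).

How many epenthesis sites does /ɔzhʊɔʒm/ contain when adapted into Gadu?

After substitution the input is /ɔphʊɔʒm/.
The unsyllabifiable consonants are /m/; each receives one epenthetic vowel.

1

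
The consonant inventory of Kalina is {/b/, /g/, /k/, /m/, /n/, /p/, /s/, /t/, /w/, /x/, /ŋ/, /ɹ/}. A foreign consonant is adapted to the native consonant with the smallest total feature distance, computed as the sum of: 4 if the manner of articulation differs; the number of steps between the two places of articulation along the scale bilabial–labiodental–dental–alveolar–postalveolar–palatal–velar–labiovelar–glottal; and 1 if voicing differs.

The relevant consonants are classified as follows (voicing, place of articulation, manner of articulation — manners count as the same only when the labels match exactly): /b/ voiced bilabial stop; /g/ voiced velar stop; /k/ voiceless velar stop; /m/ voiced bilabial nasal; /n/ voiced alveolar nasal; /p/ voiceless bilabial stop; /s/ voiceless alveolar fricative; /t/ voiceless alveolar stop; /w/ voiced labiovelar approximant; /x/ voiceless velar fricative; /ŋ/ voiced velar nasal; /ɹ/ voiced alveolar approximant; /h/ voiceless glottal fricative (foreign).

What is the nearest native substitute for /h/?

/x/ is closest: same manner (fricative), place distance 2 (glottal→velar), same voicing; total 2. Next closest is /s/ at distance 5.

x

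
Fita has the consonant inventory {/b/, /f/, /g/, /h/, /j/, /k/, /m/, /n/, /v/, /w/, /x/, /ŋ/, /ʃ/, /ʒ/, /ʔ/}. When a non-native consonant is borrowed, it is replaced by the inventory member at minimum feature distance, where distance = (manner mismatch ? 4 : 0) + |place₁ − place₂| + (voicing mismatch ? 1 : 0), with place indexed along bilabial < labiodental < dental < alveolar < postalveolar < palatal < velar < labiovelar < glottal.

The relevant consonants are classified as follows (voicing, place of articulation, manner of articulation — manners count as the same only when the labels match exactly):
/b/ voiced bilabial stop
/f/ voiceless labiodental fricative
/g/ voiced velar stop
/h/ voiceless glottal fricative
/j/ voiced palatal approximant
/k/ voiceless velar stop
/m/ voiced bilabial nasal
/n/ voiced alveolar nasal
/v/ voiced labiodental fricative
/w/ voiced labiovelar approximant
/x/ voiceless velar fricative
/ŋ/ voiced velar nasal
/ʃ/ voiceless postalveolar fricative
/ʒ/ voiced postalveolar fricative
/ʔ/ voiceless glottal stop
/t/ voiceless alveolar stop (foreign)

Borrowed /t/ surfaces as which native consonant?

k

/k/ is closest: same manner (stop), place distance 3 (alveolar→velar), same voicing; total 3. Next closest is /b/ at distance 4.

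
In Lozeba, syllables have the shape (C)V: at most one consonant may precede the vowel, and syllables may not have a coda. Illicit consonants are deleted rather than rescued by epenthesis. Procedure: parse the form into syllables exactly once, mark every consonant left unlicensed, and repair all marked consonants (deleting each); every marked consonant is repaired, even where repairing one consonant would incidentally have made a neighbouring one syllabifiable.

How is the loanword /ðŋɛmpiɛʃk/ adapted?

ŋɛpiɛ

The consonants /ð/, /m/, /ʃ/, /k/ cannot be parsed into a legal (C)V syllable (no codas are permitted; onsets are limited to one consonant).
Each unlicensed consonant is deleted: /ð/, /m/, /ʃ/, /k/.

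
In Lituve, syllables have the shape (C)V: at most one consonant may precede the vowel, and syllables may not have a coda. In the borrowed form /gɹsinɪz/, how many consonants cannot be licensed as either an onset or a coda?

Syllabifying with onset maximization leaves /g/, /ɹ/, /z/ stranded (no codas are permitted; onsets are limited to one consonant).

3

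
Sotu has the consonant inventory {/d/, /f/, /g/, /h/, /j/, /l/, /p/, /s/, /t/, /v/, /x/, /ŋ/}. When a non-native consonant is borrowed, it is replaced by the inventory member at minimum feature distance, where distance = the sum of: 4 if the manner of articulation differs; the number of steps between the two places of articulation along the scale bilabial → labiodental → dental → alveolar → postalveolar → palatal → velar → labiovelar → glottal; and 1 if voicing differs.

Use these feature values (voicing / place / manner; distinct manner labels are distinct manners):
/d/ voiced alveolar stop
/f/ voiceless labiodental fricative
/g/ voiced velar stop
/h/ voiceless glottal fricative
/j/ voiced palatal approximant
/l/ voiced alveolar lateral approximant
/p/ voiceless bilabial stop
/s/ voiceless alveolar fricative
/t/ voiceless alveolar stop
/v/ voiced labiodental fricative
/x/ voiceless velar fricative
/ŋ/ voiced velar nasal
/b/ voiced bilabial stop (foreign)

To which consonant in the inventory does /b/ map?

/p/ is closest: same manner (stop), place distance 0 (bilabial→bilabial), voicing differs (+1); total 1. Next closest is /d/ at distance 3.

p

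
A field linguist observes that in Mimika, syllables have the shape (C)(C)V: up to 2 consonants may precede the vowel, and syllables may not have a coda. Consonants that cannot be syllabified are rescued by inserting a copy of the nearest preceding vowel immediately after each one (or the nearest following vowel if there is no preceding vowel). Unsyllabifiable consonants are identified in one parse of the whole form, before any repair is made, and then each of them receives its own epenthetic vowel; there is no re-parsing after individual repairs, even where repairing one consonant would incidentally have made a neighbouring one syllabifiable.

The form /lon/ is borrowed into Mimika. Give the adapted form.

Syllabifying with onset maximization leaves /n/ stranded (no codas are permitted; onsets may contain at most 2 consonants).
Each unlicensed consonant becomes the onset of a new syllable: /n/ → /no/.

lono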